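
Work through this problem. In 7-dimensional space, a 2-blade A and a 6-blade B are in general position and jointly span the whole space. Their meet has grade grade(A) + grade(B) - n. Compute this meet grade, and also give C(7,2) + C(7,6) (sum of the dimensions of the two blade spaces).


Meet grade = grade(A) + grade(B) - n
= 2 + 6 - 7 = 1
C(7,2) = 21
C(7,6) = 7
dim_A + dim_B = 21 + 7 = 28


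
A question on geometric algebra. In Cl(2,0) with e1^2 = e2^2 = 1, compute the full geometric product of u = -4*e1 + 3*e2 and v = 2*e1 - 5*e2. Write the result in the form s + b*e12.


Expand: (-4*e1 + 3*e2)(2*e1 - 5*e2)
= (-4)*2*e1e1 + (-4)*(-5)*e1e2 + 3*2*e2e1 + 3*(-5)*e2e2
Using e1^2 = e2^2 = 1, e2e1 = -e1e2:
Scalar part s = (-4)*2 + 3*(-5) = -8 + (-15) = -23
Bivector part b = (-4)*(-5) - 3*2 = 20 - 6 = 14
uv = -23 + 14*e12


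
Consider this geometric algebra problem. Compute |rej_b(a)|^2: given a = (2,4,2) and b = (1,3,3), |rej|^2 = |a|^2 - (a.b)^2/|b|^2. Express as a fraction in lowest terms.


|a|^2 = 2^2 + 4^2 + 2^2 = 24
|b|^2 = 1^2 + 3^2 + 3^2 = 19
a . b = 2*1 + 4*3 + 2*3 = 20
(a.b)^2 = 20^2 = 400
|rej|^2 = 24 - 400/19
= (456 - 400)/19
= 56/19
In lowest terms: 56/19


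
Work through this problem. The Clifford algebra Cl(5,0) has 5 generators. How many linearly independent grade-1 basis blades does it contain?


Number of grade-k basis blades in Cl(p,q) with n = p + q is C(n, k).
n = 5 + 0 = 5
C(5, 1) = 5! / (1! * 4!)
= 120 / (1 * 24)
= 5


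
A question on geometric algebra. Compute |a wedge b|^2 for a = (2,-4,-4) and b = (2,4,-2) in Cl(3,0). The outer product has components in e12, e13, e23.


a wedge b = (a1*b2 - a2*b1)*e12 + (a1*b3 - a3*b1)*e13 + (a2*b3 - a3*b2)*e23
e12 coeff: 2*4 - (-4)*2 = 8 - (-8) = 16
e13 coeff: 2*(-2) - (-4)*2 = -4 - (-8) = 4
e23 coeff: (-4)*(-2) - (-4)*4 = 8 - (-16) = 24
|a wedge b|^2 = 16^2 + 4^2 + 24^2
= 256 + 16 + 576
= 848


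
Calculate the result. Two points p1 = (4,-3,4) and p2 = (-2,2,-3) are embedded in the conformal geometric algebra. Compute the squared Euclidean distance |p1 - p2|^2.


p1 - p2 = (6, -5, 7)
|p1 - p2|^2 = 6^2 + (-5)^2 + 7^2
= 36 + 25 + 49
= 110


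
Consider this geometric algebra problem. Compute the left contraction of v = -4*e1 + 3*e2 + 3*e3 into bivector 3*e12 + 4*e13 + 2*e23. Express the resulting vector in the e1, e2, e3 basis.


Left contraction v _| B = <vB>_1 (grade-1 part of the geometric product vB).
Using e1_|e12 = e2, e2_|e12 = -e1, e1_|e13 = e3, e3_|e13 = -e1, e2_|e23 = e3, e3_|e23 = -e2:
e1 coeff: -v2*b12 - v3*b13 = -(3)*(3) - (3)*(4) = -21
e2 coeff: v1*b12 - v3*b23 = (-4)*(3) - (3)*(2) = -18
e3 coeff: v1*b13 + v2*b23 = (-4)*(4) + (3)*(2) = -10
v _| B = -21*e1 - 18*e2 - 10*e3


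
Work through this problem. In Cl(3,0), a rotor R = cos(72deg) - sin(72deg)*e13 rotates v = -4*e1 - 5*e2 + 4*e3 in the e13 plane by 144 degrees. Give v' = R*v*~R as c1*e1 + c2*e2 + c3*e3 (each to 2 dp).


Rotor R = cos(72deg) - sin(72deg)*e13
Rotation angle theta = 2 * 72 = 144 degrees in the e13 plane (e1 -> e3).
The component perpendicular to the plane (e2) is invariant: v'_2 = v2 = -5.00
cos(144deg) = -0.8090, sin(144deg) = 0.5878
v'_1 = v1*cos(theta) - v3*sin(theta) = -4*(-0.8090) - 4*0.5878 = 0.88
v'_3 = v1*sin(theta) + v3*cos(theta) = -4*0.5878 + 4*(-0.8090) = -5.59
v' = 0.88*e1 - 5.00*e2 - 5.59*e3


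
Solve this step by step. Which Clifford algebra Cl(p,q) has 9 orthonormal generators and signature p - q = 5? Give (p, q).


We need p + q = 9 and p - q = 5.
Adding: 2p = 9 + 5 = 14, so p = 7.
Then q = 9 - 7 = 2.
(p, q) = (7, 2)


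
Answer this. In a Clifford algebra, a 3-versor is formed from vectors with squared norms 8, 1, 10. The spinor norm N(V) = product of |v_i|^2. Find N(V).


Spinor norm N(V) = |v1|^2 * |v2|^2 * ... * |v3|^2
= 8 * 1 * 10
Running product: 8, 8, 80
N(V) = 80


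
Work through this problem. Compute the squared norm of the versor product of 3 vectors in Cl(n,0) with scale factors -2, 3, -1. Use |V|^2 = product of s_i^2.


Each vector v_i has |v_i|^2 = s_i^2
Squared scales: (-2)^2 = 4, 3^2 = 9, (-1)^2 = 1
|V|^2 = 4 * 9 * 1
= 36


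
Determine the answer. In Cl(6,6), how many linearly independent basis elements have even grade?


Even subalgebra dimension = 2^(n-1)
n = 6 + 6 = 12
2^(12 - 1) = 2^11 = 2048
Verification: sum of C(12,k) for even k = 1 + 66 + 495 + 924 + 495 + 66 + 1 = 2048
Result = 2048


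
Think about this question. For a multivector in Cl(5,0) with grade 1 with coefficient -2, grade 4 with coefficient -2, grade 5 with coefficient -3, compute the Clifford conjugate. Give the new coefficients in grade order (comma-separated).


Clifford conjugate sign for grade k: (-1)^(k(k+1)/2)
Grade 1: (-1)^(1*2/2) = (-1)^1 = -1, coeff -2 -> 2
Grade 4: (-1)^(4*5/2) = (-1)^10 = 1, coeff -2 -> -2
Grade 5: (-1)^(5*6/2) = (-1)^15 = -1, coeff -3 -> 3
Conjugated coefficients: 2, -2, 3


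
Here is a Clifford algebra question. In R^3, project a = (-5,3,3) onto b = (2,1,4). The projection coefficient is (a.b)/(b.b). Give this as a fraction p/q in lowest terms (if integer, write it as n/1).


Projection coefficient = (a . b) / (b . b)
a . b = (-5)*2 + 3*1 + 3*4
= -10 + 3 + 12 = 5
b . b = 2^2 + 1^2 + 4^2
= 4 + 1 + 16 = 21
Coefficient = 5/21
In lowest terms: 5/21


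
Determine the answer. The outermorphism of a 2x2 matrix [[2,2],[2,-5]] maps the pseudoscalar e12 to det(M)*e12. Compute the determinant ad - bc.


The outermorphism of a linear map f sends e1^e2 to f(e1)^f(e2).
f(e1) = 2*e1 + 2*e2
f(e2) = 2*e1 - 5*e2
f(e1) ^ f(e2) = (2*e1 + 2*e2) ^ (2*e1 - 5*e2)
= 2*(-5)*e12 + 2*2*e21
= (-10 - 4)*e12
= -14*e12
Coefficient = -14


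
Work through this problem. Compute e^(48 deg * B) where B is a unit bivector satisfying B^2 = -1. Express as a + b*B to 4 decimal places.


For a unit bivector B with B^2 = -1, the exponential series gives
e^(theta*B) = cos(theta) + sin(theta)*B (the GA analogue of Euler's formula).
theta = 48 degrees = 0.837758 rad
cos(48 deg) = 0.6691
sin(48 deg) = 0.7431
exp(theta*B) = 0.6691 + 0.7431*B


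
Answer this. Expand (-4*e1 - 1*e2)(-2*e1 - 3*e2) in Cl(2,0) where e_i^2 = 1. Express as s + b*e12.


Expand: (-4*e1 - 1*e2)(-2*e1 - 3*e2)
= (-4)*(-2)*e1e1 + (-4)*(-3)*e1e2 + (-1)*(-2)*e2e1 + (-1)*(-3)*e2e2
Using e1^2 = e2^2 = 1, e2e1 = -e1e2:
Scalar part s = (-4)*(-2) + (-1)*(-3) = 8 + 3 = 11
Bivector part b = (-4)*(-3) - (-1)*(-2) = 12 - 2 = 10
uv = 11 + 10*e12


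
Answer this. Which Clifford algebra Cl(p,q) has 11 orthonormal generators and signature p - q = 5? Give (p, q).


We need p + q = 11 and p - q = 5.
Adding: 2p = 11 + 5 = 16, so p = 8.
Then q = 11 - 8 = 3.
(p, q) = (8, 3)


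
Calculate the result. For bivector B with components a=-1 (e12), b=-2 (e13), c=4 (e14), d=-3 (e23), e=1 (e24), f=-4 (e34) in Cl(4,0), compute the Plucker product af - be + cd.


Plucker relation: af - be + cd
a*f = (-1)*(-4) = 4
b*e = (-2)*1 = -2
c*d = 4*(-3) = -12
af - be + cd = 4 - (-2) + (-12)
= -6


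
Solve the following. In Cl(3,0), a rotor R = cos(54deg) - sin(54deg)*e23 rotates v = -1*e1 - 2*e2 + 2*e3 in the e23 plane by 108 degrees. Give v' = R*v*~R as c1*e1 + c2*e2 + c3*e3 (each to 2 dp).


Rotor R = cos(54deg) - sin(54deg)*e23
Rotation angle theta = 2 * 54 = 108 degrees in the e23 plane (e2 -> e3).
The component perpendicular to the plane (e1) is invariant: v'_1 = v1 = -1.00
cos(108deg) = -0.3090, sin(108deg) = 0.9511
v'_2 = v2*cos(theta) - v3*sin(theta) = -2*(-0.3090) - 2*0.9511 = -1.28
v'_3 = v2*sin(theta) + v3*cos(theta) = -2*0.9511 + 2*(-0.3090) = -2.52
v' = -1.00*e1 - 1.28*e2 - 2.52*e3


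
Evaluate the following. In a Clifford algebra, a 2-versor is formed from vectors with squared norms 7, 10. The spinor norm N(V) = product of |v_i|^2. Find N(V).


Spinor norm N(V) = |v1|^2 * |v2|^2 * ... * |v2|^2
= 7 * 10
Running product: 7, 70
N(V) = 70


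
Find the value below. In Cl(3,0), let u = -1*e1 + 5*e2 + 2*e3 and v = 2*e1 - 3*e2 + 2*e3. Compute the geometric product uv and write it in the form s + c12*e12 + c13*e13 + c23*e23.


In Cl(3,0): e_i^2 = 1, e_ie_j = -e_je_i for i != j.
Scalar part = u . v = (-1)*2 + 5*(-3) + 2*2
= -2 + (-15) + 4 = -13
e12 coeff = (-1)*(-3) - 5*2 = 3 - 10 = -7
e13 coeff = (-1)*2 - 2*2 = -2 - 4 = -6
e23 coeff = 5*2 - 2*(-3) = 10 - (-6) = 16
uv = -13 - 7*e12 - 6*e13 + 16*e23


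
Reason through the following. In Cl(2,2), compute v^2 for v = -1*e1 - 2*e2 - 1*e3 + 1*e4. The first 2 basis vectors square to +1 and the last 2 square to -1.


v^2 = sum of c_i^2 * e_i^2
Positive signature terms (e_i^2 = +1): (-1)^2 + (-2)^2 = 5
Negative signature terms (e_j^2 = -1): (-1)^2 + 1^2 = 2
v^2 = 5 - 2 = 3


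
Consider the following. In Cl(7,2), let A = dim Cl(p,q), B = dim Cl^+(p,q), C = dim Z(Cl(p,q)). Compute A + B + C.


n = 7 + 2 = 9
Total dim = 2^9 = 512
Even subalgebra dim = 2^8 = 256
n is odd, so center dim = 2
Sum = 512 + 256 + 2 = 770


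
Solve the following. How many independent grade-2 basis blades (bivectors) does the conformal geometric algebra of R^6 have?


The conformal model of R^6 uses Cl(7,1) with m = 6 + 2 = 8 generators.
Number of grade-2 blades = C(m, 2) = C(8, 2)
= 8*7/2 = 28


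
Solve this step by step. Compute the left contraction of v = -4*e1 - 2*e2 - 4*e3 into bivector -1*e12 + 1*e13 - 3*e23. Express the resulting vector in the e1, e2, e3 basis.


Left contraction v _| B = <vB>_1 (grade-1 part of the geometric product vB).
Using e1_|e12 = e2, e2_|e12 = -e1, e1_|e13 = e3, e3_|e13 = -e1, e2_|e23 = e3, e3_|e23 = -e2:
e1 coeff: -v2*b12 - v3*b13 = -(-2)*(-1) - (-4)*(1) = 2
e2 coeff: v1*b12 - v3*b23 = (-4)*(-1) - (-4)*(-3) = -8
e3 coeff: v1*b13 + v2*b23 = (-4)*(1) + (-2)*(-3) = 2
v _| B = 2*e1 - 8*e2 + 2*e3


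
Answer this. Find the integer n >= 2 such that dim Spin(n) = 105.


dim Spin(n) = dim so(n) = n(n-1)/2.
Solve n(n-1)/2 = 105, i.e. n^2 - n - 210 = 0.
Discriminant = 1 + 8*105 = 841
n = (1 + sqrt(841))/2 = (1 + 29)/2 = 15


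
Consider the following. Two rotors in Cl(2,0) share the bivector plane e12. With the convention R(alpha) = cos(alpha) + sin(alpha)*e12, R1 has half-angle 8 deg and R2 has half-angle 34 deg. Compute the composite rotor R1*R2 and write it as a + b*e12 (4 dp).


Same-plane rotors commute and their half-angles add:
R1*R2 = cos(a1 + a2) + sin(a1 + a2)*e12.
a1 + a2 = 8 + 34 = 42 deg
cos(42 deg) = 0.7431
sin(42 deg) = 0.6691
R1*R2 = 0.7431 + 0.6691*e12


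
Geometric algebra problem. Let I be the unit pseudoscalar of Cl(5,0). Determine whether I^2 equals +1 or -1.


The pseudoscalar I = e1...e_n (product of all n generators) of Cl(p,q) satisfies I^2 = (-1)^(q + n(n-1)/2).
p = 5, q = 0, n = p + q = 5
n(n-1)/2 = 5 * 4 / 2 = 10
Exponent = q + n(n-1)/2 = 0 + 10 = 10
I^2 = (-1)^10 = +1


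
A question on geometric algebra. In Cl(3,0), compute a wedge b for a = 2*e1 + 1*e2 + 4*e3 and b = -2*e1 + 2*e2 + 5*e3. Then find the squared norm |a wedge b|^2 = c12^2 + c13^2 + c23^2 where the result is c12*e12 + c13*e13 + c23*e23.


a wedge b = (a1*b2 - a2*b1)*e12 + (a1*b3 - a3*b1)*e13 + (a2*b3 - a3*b2)*e23
e12 coeff: 2*2 - 1*(-2) = 4 - (-2) = 6
e13 coeff: 2*5 - 4*(-2) = 10 - (-8) = 18
e23 coeff: 1*5 - 4*2 = 5 - 8 = -3
|a wedge b|^2 = 6^2 + 18^2 + (-3)^2
= 36 + 324 + 9
= 369


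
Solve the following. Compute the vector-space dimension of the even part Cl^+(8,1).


Even subalgebra dimension = 2^(n-1)
n = 8 + 1 = 9
2^(9 - 1) = 2^8 = 256
Verification: sum of C(9,k) for even k = 1 + 36 + 126 + 84 + 9 = 256
Result = 256


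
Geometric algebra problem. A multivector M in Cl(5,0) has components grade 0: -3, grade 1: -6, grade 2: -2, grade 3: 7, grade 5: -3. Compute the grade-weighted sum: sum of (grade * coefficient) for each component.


Grade-weighted sum = sum of grade_k * coefficient_k
0*(-3) = 0
1*(-6) = -6
2*(-2) = -4
3*7 = 21
5*(-3) = -15
Total = 0 + (-6) + (-4) + 21 + (-15) = -4


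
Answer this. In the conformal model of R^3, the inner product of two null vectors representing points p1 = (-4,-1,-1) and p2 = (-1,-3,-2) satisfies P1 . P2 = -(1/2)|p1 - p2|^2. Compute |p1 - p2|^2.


p1 - p2 = (-3, 2, 1)
|p1 - p2|^2 = (-3)^2 + 2^2 + 1^2
= 9 + 4 + 1
= 14


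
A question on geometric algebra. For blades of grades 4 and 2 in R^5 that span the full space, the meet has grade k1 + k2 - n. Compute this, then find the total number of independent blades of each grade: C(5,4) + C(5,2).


Meet grade = grade(A) + grade(B) - n
= 4 + 2 - 5 = 1
C(5,4) = 5
C(5,2) = 10
dim_A + dim_B = 5 + 10 = 15


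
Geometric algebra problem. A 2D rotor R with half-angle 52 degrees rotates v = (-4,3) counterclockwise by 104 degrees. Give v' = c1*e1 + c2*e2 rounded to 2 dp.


Rotor R = cos(52deg) - sin(52deg)*e12
Rotation angle theta = 2 * 52 = 104 degrees
v' = R*v*~R rotates v by theta.
cos(104deg) = -0.2419, sin(104deg) = 0.9703
v'_1 = -4*cos(104deg) - 3*sin(104deg)
= -4*(-0.2419) - 3*0.9703
= -1.94
v'_2 = -4*sin(104deg) + 3*cos(104deg)
= -4*0.9703 + 3*(-0.2419)
= -4.61
v' = -1.94*e1 - 4.61*e2


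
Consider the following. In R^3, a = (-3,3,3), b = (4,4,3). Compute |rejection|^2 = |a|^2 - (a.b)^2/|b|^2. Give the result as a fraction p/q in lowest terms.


|a|^2 = (-3)^2 + 3^2 + 3^2 = 27
|b|^2 = 4^2 + 4^2 + 3^2 = 41
a . b = (-3)*4 + 3*4 + 3*3 = 9
(a.b)^2 = 9^2 = 81
|rej|^2 = 27 - 81/41
= (1107 - 81)/41
= 1026/41
In lowest terms: 1026/41


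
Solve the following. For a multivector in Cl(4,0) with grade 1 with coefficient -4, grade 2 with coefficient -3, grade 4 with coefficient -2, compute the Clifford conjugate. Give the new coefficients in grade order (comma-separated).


Clifford conjugate sign for grade k: (-1)^(k(k+1)/2)
Grade 1: (-1)^(1*2/2) = (-1)^1 = -1, coeff -4 -> 4
Grade 2: (-1)^(2*3/2) = (-1)^3 = -1, coeff -3 -> 3
Grade 4: (-1)^(4*5/2) = (-1)^10 = 1, coeff -2 -> -2
Conjugated coefficients: 4, 3, -2


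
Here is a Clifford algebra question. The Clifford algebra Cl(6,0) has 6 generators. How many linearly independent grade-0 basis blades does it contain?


Number of grade-k basis blades in Cl(p,q) with n = p + q is C(n, k).
n = 6 + 0 = 6
C(6, 0) = 6! / (0! * 6!)
= 720 / (1 * 720)
= 1


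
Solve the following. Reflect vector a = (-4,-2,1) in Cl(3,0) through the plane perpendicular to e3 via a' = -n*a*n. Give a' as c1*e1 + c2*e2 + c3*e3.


Reflection formula: a' = -n*a*n, with n = e3 (unit vector, n^2 = 1).
For reflection through hyperplane perp to e3:
The component along e3 flips sign, others stay.
a = (-4, -2, 1)
a' = (-4, -2, -1)
a' = -4*e1 - 2*e2 - 1*e3


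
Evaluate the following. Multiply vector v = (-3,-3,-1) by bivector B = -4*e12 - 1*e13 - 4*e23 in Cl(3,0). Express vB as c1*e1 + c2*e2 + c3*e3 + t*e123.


vB has grade-1 (vector) and grade-3 (trivector) parts: vB = (v _| B) + (v ^ B).
Vector part <vB>_1:
  e1: -v2*b12 - v3*b13 = -(-3)*(-4) - (-1)*(-1) = -13
  e2: v1*b12 - v3*b23 = (-3)*(-4) - (-1)*(-4) = 8
  e3: v1*b13 + v2*b23 = (-3)*(-1) + (-3)*(-4) = 15
Trivector part <vB>_3:
  e123: v1*b23 - v2*b13 + v3*b12 = (-3)*(-4) - (-3)*(-1) + (-1)*(-4) = 13
vB = -13*e1 + 8*e2 + 15*e3 + 13*e123


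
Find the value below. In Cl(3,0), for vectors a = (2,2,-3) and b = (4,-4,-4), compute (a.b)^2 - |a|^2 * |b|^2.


a . b = 2*4 + 2*(-4) + (-3)*(-4)
= 8 + (-8) + 12 = 12
|a|^2 = 2^2 + 2^2 + (-3)^2 = 17
|b|^2 = 4^2 + (-4)^2 + (-4)^2 = 48
(a.b)^2 = 12^2 = 144
|a|^2 * |b|^2 = 17 * 48 = 816
Result = 144 - 816 = -672


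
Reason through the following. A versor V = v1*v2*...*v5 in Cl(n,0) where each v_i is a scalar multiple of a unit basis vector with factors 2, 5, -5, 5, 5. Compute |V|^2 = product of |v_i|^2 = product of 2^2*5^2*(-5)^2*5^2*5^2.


Each vector v_i has |v_i|^2 = s_i^2
Squared scales: 2^2 = 4, 5^2 = 25, (-5)^2 = 25, 5^2 = 25, 5^2 = 25
|V|^2 = 4 * 25 * 25 * 25 * 25
= 1562500


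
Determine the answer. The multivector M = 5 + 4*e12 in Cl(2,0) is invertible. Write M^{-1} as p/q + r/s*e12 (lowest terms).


M = 5 + 4*e12, where e12^2 = -1.
Since M commutes with its reverse ~M = a - b*e12, M * ~M = a^2 - b^2*e12^2 = a^2 + b^2.
So M^{-1} = ~M / (a^2 + b^2) = (a - b*e12)/(a^2 + b^2).
a^2 + b^2 = 25 + 16 = 41
Scalar part = 5/41 = 5/41
Bivector coeff = -4/41 = -4/41
M^{-1} = 5/41 - 4/41*e12


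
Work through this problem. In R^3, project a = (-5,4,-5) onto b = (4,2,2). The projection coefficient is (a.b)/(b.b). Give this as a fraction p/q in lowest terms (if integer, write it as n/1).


Projection coefficient = (a . b) / (b . b)
a . b = (-5)*4 + 4*2 + (-5)*2
= -20 + 8 + (-10) = -22
b . b = 4^2 + 2^2 + 2^2
= 16 + 4 + 4 = 24
Coefficient = -22/24
In lowest terms: -11/12


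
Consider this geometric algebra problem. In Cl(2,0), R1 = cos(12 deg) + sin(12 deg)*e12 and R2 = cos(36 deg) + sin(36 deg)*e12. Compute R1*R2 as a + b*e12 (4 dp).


Same-plane rotors commute and their half-angles add:
R1*R2 = cos(a1 + a2) + sin(a1 + a2)*e12.
a1 + a2 = 12 + 36 = 48 deg
cos(48 deg) = 0.6691
sin(48 deg) = 0.7431
R1*R2 = 0.6691 + 0.7431*e12


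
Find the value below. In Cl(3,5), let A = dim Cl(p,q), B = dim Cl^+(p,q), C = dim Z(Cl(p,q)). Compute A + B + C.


n = 3 + 5 = 8
Total dim = 2^8 = 256
Even subalgebra dim = 2^7 = 128
n is even, so center dim = 1
Sum = 256 + 128 + 1 = 385


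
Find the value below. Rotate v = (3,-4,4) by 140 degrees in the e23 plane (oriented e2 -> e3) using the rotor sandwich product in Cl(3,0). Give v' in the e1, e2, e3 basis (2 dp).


Rotor R = cos(70deg) - sin(70deg)*e23
Rotation angle theta = 2 * 70 = 140 degrees in the e23 plane (e2 -> e3).
The component perpendicular to the plane (e1) is invariant: v'_1 = v1 = 3.00
cos(140deg) = -0.7660, sin(140deg) = 0.6428
v'_2 = v2*cos(theta) - v3*sin(theta) = -4*(-0.7660) - 4*0.6428 = 0.49
v'_3 = v2*sin(theta) + v3*cos(theta) = -4*0.6428 + 4*(-0.7660) = -5.64
v' = 3.00*e1 + 0.49*e2 - 5.64*e3


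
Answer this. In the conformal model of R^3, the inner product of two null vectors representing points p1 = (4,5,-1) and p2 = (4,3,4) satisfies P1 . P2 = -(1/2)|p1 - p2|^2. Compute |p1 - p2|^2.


p1 - p2 = (0, 2, -5)
|p1 - p2|^2 = 0^2 + 2^2 + (-5)^2
= 0 + 4 + 25
= 29


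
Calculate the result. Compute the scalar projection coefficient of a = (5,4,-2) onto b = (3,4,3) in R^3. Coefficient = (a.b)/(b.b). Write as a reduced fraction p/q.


Projection coefficient = (a . b) / (b . b)
a . b = 5*3 + 4*4 + (-2)*3
= 15 + 16 + (-6) = 25
b . b = 3^2 + 4^2 + 3^2
= 9 + 16 + 9 = 34
Coefficient = 25/34
In lowest terms: 25/34


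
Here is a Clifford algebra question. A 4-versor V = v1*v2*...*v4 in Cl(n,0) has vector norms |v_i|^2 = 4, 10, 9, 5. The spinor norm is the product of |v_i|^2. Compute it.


Spinor norm N(V) = |v1|^2 * |v2|^2 * ... * |v4|^2
= 4 * 10 * 9 * 5
Running product: 4, 40, 360, 1800
N(V) = 1800


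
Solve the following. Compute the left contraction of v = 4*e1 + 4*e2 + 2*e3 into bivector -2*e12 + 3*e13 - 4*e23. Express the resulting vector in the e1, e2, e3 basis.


Left contraction v _| B = <vB>_1 (grade-1 part of the geometric product vB).
Using e1_|e12 = e2, e2_|e12 = -e1, e1_|e13 = e3, e3_|e13 = -e1, e2_|e23 = e3, e3_|e23 = -e2:
e1 coeff: -v2*b12 - v3*b13 = -(4)*(-2) - (2)*(3) = 2
e2 coeff: v1*b12 - v3*b23 = (4)*(-2) - (2)*(-4) = 0
e3 coeff: v1*b13 + v2*b23 = (4)*(3) + (4)*(-4) = -4
v _| B = 2*e1 + 0*e2 - 4*e3


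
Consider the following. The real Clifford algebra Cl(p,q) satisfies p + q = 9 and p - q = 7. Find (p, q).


We need p + q = 9 and p - q = 7.
Adding: 2p = 9 + 7 = 16, so p = 8.
Then q = 9 - 8 = 1.
(p, q) = (8, 1)


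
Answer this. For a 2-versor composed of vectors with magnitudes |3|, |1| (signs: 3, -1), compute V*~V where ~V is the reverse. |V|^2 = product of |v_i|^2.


Each vector v_i has |v_i|^2 = s_i^2
Squared scales: 3^2 = 9, (-1)^2 = 1
|V|^2 = 9 * 1
= 9


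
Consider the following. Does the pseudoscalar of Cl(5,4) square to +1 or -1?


The pseudoscalar I = e1...e_n (product of all n generators) of Cl(p,q) satisfies I^2 = (-1)^(q + n(n-1)/2).
p = 5, q = 4, n = p + q = 9
n(n-1)/2 = 9 * 8 / 2 = 36
Exponent = q + n(n-1)/2 = 4 + 36 = 40
I^2 = (-1)^40 = +1


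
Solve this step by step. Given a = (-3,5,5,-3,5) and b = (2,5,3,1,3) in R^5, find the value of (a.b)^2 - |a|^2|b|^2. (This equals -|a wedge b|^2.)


a . b = (-3)*2 + 5*5 + 5*3 + (-3)*1 + 5*3
= -6 + 25 + 15 + (-3) + 15 = 46
|a|^2 = (-3)^2 + 5^2 + 5^2 + (-3)^2 + 5^2 = 93
|b|^2 = 2^2 + 5^2 + 3^2 + 1^2 + 3^2 = 48
(a.b)^2 = 46^2 = 2116
|a|^2 * |b|^2 = 93 * 48 = 4464
Result = 2116 - 4464 = -2348


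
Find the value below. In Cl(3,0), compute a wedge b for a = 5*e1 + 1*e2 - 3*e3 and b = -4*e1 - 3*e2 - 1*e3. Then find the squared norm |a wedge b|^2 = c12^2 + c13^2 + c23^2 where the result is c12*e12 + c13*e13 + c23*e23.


a wedge b = (a1*b2 - a2*b1)*e12 + (a1*b3 - a3*b1)*e13 + (a2*b3 - a3*b2)*e23
e12 coeff: 5*(-3) - 1*(-4) = -15 - (-4) = -11
e13 coeff: 5*(-1) - (-3)*(-4) = -5 - 12 = -17
e23 coeff: 1*(-1) - (-3)*(-3) = -1 - 9 = -10
|a wedge b|^2 = (-11)^2 + (-17)^2 + (-10)^2
= 121 + 289 + 100
= 510


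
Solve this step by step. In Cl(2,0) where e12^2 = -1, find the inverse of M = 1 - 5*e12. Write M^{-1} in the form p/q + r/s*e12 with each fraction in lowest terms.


M = 1 - 5*e12, where e12^2 = -1.
Since M commutes with its reverse ~M = a - b*e12, M * ~M = a^2 - b^2*e12^2 = a^2 + b^2.
So M^{-1} = ~M / (a^2 + b^2) = (a - b*e12)/(a^2 + b^2).
a^2 + b^2 = 1 + 25 = 26
Scalar part = 1/26 = 1/26
Bivector coeff = 5/26 = 5/26
M^{-1} = 1/26 + 5/26*e12


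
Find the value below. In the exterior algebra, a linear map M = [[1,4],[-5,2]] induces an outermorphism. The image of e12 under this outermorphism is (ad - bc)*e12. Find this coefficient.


The outermorphism of a linear map f sends e1^e2 to f(e1)^f(e2).
f(e1) = 1*e1 - 5*e2
f(e2) = 4*e1 + 2*e2
f(e1) ^ f(e2) = (1*e1 - 5*e2) ^ (4*e1 + 2*e2)
= 1*2*e12 + (-5)*4*e21
= (2 - (-20))*e12
= 22*e12
Coefficient = 22


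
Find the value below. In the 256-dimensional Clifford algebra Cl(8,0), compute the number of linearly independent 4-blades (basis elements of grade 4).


Number of grade-k basis blades in Cl(p,q) with n = p + q is C(n, k).
n = 8 + 0 = 8
C(8, 4) = 8! / (4! * 4!)
= 40320 / (24 * 24)
= 70


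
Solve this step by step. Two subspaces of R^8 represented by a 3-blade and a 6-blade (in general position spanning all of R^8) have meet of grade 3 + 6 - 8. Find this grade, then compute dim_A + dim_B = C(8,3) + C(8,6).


Meet grade = grade(A) + grade(B) - n
= 3 + 6 - 8 = 1
C(8,3) = 56
C(8,6) = 28
dim_A + dim_B = 56 + 28 = 84


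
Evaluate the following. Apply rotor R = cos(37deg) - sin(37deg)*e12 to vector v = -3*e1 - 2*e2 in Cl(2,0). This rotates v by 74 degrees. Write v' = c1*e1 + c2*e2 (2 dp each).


Rotor R = cos(37deg) - sin(37deg)*e12
Rotation angle theta = 2 * 37 = 74 degrees
v' = R*v*~R rotates v by theta.
cos(74deg) = 0.2756, sin(74deg) = 0.9613
v'_1 = -3*cos(74deg) - (-2)*sin(74deg)
= -3*0.2756 - (-2)*0.9613
= 1.10
v'_2 = -3*sin(74deg) + (-2)*cos(74deg)
= -3*0.9613 + (-2)*0.2756
= -3.44
v' = 1.10*e1 - 3.44*e2


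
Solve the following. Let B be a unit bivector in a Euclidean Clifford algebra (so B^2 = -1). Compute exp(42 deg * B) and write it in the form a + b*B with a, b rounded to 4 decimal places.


For a unit bivector B with B^2 = -1, the exponential series gives
e^(theta*B) = cos(theta) + sin(theta)*B (the GA analogue of Euler's formula).
theta = 42 degrees = 0.733038 rad
cos(42 deg) = 0.7431
sin(42 deg) = 0.6691
exp(theta*B) = 0.7431 + 0.6691*B


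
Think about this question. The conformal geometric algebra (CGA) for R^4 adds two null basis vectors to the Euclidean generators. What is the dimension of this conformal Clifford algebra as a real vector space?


The conformal model of R^4 uses Cl(5,1): the 4 Euclidean generators plus two extra orthogonal generators e+ (e+^2 = +1) and e- (e-^2 = -1), from which the null vectors e0, einf are built.
Number of generators m = 4 + 2 = 6.
dim Cl(p,q) = 2^m = 2^6 = 64


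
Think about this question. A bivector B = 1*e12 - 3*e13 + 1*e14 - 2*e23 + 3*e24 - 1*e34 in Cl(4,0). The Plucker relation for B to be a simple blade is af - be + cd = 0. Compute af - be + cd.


Plucker relation: af - be + cd
a*f = 1*(-1) = -1
b*e = (-3)*3 = -9
c*d = 1*(-2) = -2
af - be + cd = -1 - (-9) + (-2)
= 6


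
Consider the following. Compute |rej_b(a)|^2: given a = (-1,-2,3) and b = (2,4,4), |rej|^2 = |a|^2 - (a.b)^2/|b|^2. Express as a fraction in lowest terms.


|a|^2 = (-1)^2 + (-2)^2 + 3^2 = 14
|b|^2 = 2^2 + 4^2 + 4^2 = 36
a . b = (-1)*2 + (-2)*4 + 3*4 = 2
(a.b)^2 = 2^2 = 4
|rej|^2 = 14 - 4/36
= (504 - 4)/36
= 500/36
In lowest terms: 125/9


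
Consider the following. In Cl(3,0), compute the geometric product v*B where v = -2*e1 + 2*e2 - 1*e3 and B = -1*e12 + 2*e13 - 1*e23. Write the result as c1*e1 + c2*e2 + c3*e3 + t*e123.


vB has grade-1 (vector) and grade-3 (trivector) parts: vB = (v _| B) + (v ^ B).
Vector part <vB>_1:
  e1: -v2*b12 - v3*b13 = -(2)*(-1) - (-1)*(2) = 4
  e2: v1*b12 - v3*b23 = (-2)*(-1) - (-1)*(-1) = 1
  e3: v1*b13 + v2*b23 = (-2)*(2) + (2)*(-1) = -6
Trivector part <vB>_3:
  e123: v1*b23 - v2*b13 + v3*b12 = (-2)*(-1) - (2)*(2) + (-1)*(-1) = -1
vB = 4*e1 + 1*e2 - 6*e3 - 1*e123


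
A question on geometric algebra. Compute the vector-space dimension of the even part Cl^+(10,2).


Even subalgebra dimension = 2^(n-1)
n = 10 + 2 = 12
2^(12 - 1) = 2^11 = 2048
Verification: sum of C(12,k) for even k = 1 + 66 + 495 + 924 + 495 + 66 + 1 = 2048
Result = 2048


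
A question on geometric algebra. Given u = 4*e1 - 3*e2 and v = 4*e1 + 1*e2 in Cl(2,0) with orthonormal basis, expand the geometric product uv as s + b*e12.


Expand: (4*e1 - 3*e2)(4*e1 + 1*e2)
= 4*4*e1e1 + 4*1*e1e2 + (-3)*4*e2e1 + (-3)*1*e2e2
Using e1^2 = e2^2 = 1, e2e1 = -e1e2:
Scalar part s = 4*4 + (-3)*1 = 16 + (-3) = 13
Bivector part b = 4*1 - (-3)*4 = 4 - (-12) = 16
uv = 13 + 16*e12


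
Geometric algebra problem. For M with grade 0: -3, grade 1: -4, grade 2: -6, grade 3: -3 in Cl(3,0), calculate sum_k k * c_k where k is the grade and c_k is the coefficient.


Grade-weighted sum = sum of grade_k * coefficient_k
0*(-3) = 0
1*(-4) = -4
2*(-6) = -12
3*(-3) = -9
Total = 0 + (-4) + (-12) + (-9) = -25


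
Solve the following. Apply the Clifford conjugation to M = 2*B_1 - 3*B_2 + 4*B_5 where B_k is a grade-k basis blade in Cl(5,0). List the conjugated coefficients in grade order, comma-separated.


Clifford conjugate sign for grade k: (-1)^(k(k+1)/2)
Grade 1: (-1)^(1*2/2) = (-1)^1 = -1, coeff 2 -> -2
Grade 2: (-1)^(2*3/2) = (-1)^3 = -1, coeff -3 -> 3
Grade 5: (-1)^(5*6/2) = (-1)^15 = -1, coeff 4 -> -4
Conjugated coefficients: -2, 3, -4


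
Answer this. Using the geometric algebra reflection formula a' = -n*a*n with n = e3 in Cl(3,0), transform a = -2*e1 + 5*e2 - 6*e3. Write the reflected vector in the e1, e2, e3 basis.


Reflection formula: a' = -n*a*n, with n = e3 (unit vector, n^2 = 1).
For reflection through hyperplane perp to e3:
The component along e3 flips sign, others stay.
a = (-2, 5, -6)
a' = (-2, 5, 6)
a' = -2*e1 + 5*e2 + 6*e3


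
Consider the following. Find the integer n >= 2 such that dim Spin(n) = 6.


dim Spin(n) = dim so(n) = n(n-1)/2.
Solve n(n-1)/2 = 6, i.e. n^2 - n - 12 = 0.
Discriminant = 1 + 8*6 = 49
n = (1 + sqrt(49))/2 = (1 + 7)/2 = 4


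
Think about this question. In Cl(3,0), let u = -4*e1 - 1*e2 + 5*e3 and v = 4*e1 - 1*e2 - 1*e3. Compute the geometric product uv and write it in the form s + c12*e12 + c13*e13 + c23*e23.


In Cl(3,0): e_i^2 = 1, e_ie_j = -e_je_i for i != j.
Scalar part = u . v = (-4)*4 + (-1)*(-1) + 5*(-1)
= -16 + 1 + (-5) = -20
e12 coeff = (-4)*(-1) - (-1)*4 = 4 - (-4) = 8
e13 coeff = (-4)*(-1) - 5*4 = 4 - 20 = -16
e23 coeff = (-1)*(-1) - 5*(-1) = 1 - (-5) = 6
uv = -20 + 8*e12 - 16*e13 + 6*e23


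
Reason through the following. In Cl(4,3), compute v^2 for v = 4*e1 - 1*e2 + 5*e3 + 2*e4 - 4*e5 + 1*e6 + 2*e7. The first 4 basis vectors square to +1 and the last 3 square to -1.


v^2 = sum of c_i^2 * e_i^2
Positive signature terms (e_i^2 = +1): 4^2 + (-1)^2 + 5^2 + 2^2 = 46
Negative signature terms (e_j^2 = -1): (-4)^2 + 1^2 + 2^2 = 21
v^2 = 46 - 21 = 25


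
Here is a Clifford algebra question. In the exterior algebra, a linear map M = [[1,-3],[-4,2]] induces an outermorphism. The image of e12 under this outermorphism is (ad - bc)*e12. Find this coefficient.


The outermorphism of a linear map f sends e1^e2 to f(e1)^f(e2).
f(e1) = 1*e1 - 4*e2
f(e2) = -3*e1 + 2*e2
f(e1) ^ f(e2) = (1*e1 - 4*e2) ^ (-3*e1 + 2*e2)
= 1*2*e12 + (-4)*(-3)*e21
= (2 - 12)*e12
= -10*e12
Coefficient = -10


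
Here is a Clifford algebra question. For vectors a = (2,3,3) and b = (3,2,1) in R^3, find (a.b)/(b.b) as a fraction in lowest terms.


Projection coefficient = (a . b) / (b . b)
a . b = 2*3 + 3*2 + 3*1
= 6 + 6 + 3 = 15
b . b = 3^2 + 2^2 + 1^2
= 9 + 4 + 1 = 14
Coefficient = 15/14
In lowest terms: 15/14


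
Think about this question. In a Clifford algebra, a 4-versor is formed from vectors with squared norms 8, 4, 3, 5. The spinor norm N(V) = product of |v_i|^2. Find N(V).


Spinor norm N(V) = |v1|^2 * |v2|^2 * ... * |v4|^2
= 8 * 4 * 3 * 5
Running product: 8, 32, 96, 480
N(V) = 480


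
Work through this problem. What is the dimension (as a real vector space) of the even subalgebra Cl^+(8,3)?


Even subalgebra dimension = 2^(n-1)
n = 8 + 3 = 11
2^(11 - 1) = 2^10 = 1024
Verification: sum of C(11,k) for even k = 1 + 55 + 330 + 462 + 165 + 11 = 1024
Result = 1024


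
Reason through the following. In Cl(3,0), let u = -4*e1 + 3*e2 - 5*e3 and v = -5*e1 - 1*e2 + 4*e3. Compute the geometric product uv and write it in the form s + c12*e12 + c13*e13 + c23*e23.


In Cl(3,0): e_i^2 = 1, e_ie_j = -e_je_i for i != j.
Scalar part = u . v = (-4)*(-5) + 3*(-1) + (-5)*4
= 20 + (-3) + (-20) = -3
e12 coeff = (-4)*(-1) - 3*(-5) = 4 - (-15) = 19
e13 coeff = (-4)*4 - (-5)*(-5) = -16 - 25 = -41
e23 coeff = 3*4 - (-5)*(-1) = 12 - 5 = 7
uv = -3 + 19*e12 - 41*e13 + 7*e23


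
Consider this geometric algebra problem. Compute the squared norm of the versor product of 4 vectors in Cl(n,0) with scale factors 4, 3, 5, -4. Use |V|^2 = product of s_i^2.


Each vector v_i has |v_i|^2 = s_i^2
Squared scales: 4^2 = 16, 3^2 = 9, 5^2 = 25, (-4)^2 = 16
|V|^2 = 16 * 9 * 25 * 16
= 57600


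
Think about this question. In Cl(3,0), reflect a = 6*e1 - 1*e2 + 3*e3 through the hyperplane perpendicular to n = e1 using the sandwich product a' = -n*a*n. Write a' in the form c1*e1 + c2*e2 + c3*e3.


Reflection formula: a' = -n*a*n, with n = e1 (unit vector, n^2 = 1).
For reflection through hyperplane perp to e1:
The component along e1 flips sign, others stay.
a = (6, -1, 3)
a' = (-6, -1, 3)
a' = -6*e1 - 1*e2 + 3*e3


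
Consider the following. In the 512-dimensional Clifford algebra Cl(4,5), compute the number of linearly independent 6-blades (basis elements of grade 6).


Number of grade-k basis blades in Cl(p,q) with n = p + q is C(n, k).
n = 4 + 5 = 9
C(9, 6) = 9! / (6! * 3!)
= 362880 / (720 * 6)
= 84


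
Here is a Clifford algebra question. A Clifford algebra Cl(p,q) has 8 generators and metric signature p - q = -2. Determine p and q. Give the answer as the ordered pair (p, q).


We need p + q = 8 and p - q = -2.
Adding: 2p = 8 + (-2) = 6, so p = 3.
Then q = 8 - 3 = 5.
(p, q) = (3, 5)


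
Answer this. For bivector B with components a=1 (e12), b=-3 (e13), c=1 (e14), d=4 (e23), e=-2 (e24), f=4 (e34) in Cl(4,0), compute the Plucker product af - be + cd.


Plucker relation: af - be + cd
a*f = 1*4 = 4
b*e = (-3)*(-2) = 6
c*d = 1*4 = 4
af - be + cd = 4 - 6 + 4
= 2


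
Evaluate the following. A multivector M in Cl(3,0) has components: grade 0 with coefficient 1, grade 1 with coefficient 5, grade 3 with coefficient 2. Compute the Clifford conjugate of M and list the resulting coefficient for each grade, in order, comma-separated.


Clifford conjugate sign for grade k: (-1)^(k(k+1)/2)
Grade 0: (-1)^(0*1/2) = (-1)^0 = 1, coeff 1 -> 1
Grade 1: (-1)^(1*2/2) = (-1)^1 = -1, coeff 5 -> -5
Grade 3: (-1)^(3*4/2) = (-1)^6 = 1, coeff 2 -> 2
Conjugated coefficients: 1, -5, 2


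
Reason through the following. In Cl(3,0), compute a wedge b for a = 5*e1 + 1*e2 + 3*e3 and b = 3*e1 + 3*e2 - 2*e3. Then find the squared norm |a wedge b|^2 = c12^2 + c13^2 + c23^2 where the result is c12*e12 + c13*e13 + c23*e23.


a wedge b = (a1*b2 - a2*b1)*e12 + (a1*b3 - a3*b1)*e13 + (a2*b3 - a3*b2)*e23
e12 coeff: 5*3 - 1*3 = 15 - 3 = 12
e13 coeff: 5*(-2) - 3*3 = -10 - 9 = -19
e23 coeff: 1*(-2) - 3*3 = -2 - 9 = -11
|a wedge b|^2 = 12^2 + (-19)^2 + (-11)^2
= 144 + 361 + 121
= 626


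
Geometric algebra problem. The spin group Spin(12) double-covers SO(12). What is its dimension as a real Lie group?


Spin(n) double-covers SO(n); both have Lie algebra so(n) of dimension n(n-1)/2.
n = 12
n(n-1) = 12 * 11 = 132
dim Spin(12) = 132/2 = 66


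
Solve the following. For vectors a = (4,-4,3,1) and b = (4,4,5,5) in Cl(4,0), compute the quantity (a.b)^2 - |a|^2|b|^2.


a . b = 4*4 + (-4)*4 + 3*5 + 1*5
= 16 + (-16) + 15 + 5 = 20
|a|^2 = 4^2 + (-4)^2 + 3^2 + 1^2 = 42
|b|^2 = 4^2 + 4^2 + 5^2 + 5^2 = 82
(a.b)^2 = 20^2 = 400
|a|^2 * |b|^2 = 42 * 82 = 3444
Result = 400 - 3444 = -3044


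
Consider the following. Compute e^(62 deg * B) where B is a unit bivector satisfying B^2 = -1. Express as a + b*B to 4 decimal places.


For a unit bivector B with B^2 = -1, the exponential series gives
e^(theta*B) = cos(theta) + sin(theta)*B (the GA analogue of Euler's formula).
theta = 62 degrees = 1.082104 rad
cos(62 deg) = 0.4695
sin(62 deg) = 0.8829
exp(theta*B) = 0.4695 + 0.8829*B


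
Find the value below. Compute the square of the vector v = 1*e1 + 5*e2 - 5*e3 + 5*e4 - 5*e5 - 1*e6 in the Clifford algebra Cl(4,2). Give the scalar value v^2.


v^2 = sum of c_i^2 * e_i^2
Positive signature terms (e_i^2 = +1): 1^2 + 5^2 + (-5)^2 + 5^2 = 76
Negative signature terms (e_j^2 = -1): (-5)^2 + (-1)^2 = 26
v^2 = 76 - 26 = 50


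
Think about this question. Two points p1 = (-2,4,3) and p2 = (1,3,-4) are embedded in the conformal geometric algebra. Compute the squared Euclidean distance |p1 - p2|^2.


p1 - p2 = (-3, 1, 7)
|p1 - p2|^2 = (-3)^2 + 1^2 + 7^2
= 9 + 1 + 49
= 59


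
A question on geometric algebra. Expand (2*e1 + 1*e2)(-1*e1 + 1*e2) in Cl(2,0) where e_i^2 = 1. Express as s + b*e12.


Expand: (2*e1 + 1*e2)(-1*e1 + 1*e2)
= 2*(-1)*e1e1 + 2*1*e1e2 + 1*(-1)*e2e1 + 1*1*e2e2
Using e1^2 = e2^2 = 1, e2e1 = -e1e2:
Scalar part s = 2*(-1) + 1*1 = -2 + 1 = -1
Bivector part b = 2*1 - 1*(-1) = 2 - (-1) = 3
uv = -1 + 3*e12


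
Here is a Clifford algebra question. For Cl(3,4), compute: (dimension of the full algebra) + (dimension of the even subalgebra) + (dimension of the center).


n = 3 + 4 = 7
Total dim = 2^7 = 128
Even subalgebra dim = 2^6 = 64
n is odd, so center dim = 2
Sum = 128 + 64 + 2 = 194


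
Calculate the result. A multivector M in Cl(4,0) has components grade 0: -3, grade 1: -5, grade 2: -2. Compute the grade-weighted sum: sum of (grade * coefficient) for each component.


Grade-weighted sum = sum of grade_k * coefficient_k
0*(-3) = 0
1*(-5) = -5
2*(-2) = -4
Total = 0 + (-5) + (-4) = -9


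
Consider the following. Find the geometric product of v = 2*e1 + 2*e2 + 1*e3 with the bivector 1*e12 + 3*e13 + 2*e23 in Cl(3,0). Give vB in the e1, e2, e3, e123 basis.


vB has grade-1 (vector) and grade-3 (trivector) parts: vB = (v _| B) + (v ^ B).
Vector part <vB>_1:
  e1: -v2*b12 - v3*b13 = -(2)*(1) - (1)*(3) = -5
  e2: v1*b12 - v3*b23 = (2)*(1) - (1)*(2) = 0
  e3: v1*b13 + v2*b23 = (2)*(3) + (2)*(2) = 10
Trivector part <vB>_3:
  e123: v1*b23 - v2*b13 + v3*b12 = (2)*(2) - (2)*(3) + (1)*(1) = -1
vB = -5*e1 + 0*e2 + 10*e3 - 1*e123


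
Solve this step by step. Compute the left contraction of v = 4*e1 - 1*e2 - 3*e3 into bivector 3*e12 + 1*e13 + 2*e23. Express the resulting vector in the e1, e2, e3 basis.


Left contraction v _| B = <vB>_1 (grade-1 part of the geometric product vB).
Using e1_|e12 = e2, e2_|e12 = -e1, e1_|e13 = e3, e3_|e13 = -e1, e2_|e23 = e3, e3_|e23 = -e2:
e1 coeff: -v2*b12 - v3*b13 = -(-1)*(3) - (-3)*(1) = 6
e2 coeff: v1*b12 - v3*b23 = (4)*(3) - (-3)*(2) = 18
e3 coeff: v1*b13 + v2*b23 = (4)*(1) + (-1)*(2) = 2
v _| B = 6*e1 + 18*e2 + 2*e3


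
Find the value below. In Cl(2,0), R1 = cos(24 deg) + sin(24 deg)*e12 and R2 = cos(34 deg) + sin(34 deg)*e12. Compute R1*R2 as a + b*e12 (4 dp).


Same-plane rotors commute and their half-angles add:
R1*R2 = cos(a1 + a2) + sin(a1 + a2)*e12.
a1 + a2 = 24 + 34 = 58 deg
cos(58 deg) = 0.5299
sin(58 deg) = 0.8480
R1*R2 = 0.5299 + 0.8480*e12


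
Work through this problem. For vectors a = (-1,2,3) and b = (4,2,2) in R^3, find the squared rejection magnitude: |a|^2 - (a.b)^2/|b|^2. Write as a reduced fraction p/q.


|a|^2 = (-1)^2 + 2^2 + 3^2 = 14
|b|^2 = 4^2 + 2^2 + 2^2 = 24
a . b = (-1)*4 + 2*2 + 3*2 = 6
(a.b)^2 = 6^2 = 36
|rej|^2 = 14 - 36/24
= (336 - 36)/24
= 300/24
In lowest terms: 25/2


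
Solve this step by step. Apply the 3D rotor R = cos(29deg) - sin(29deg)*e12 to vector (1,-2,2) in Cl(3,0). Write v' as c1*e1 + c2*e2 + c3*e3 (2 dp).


Rotor R = cos(29deg) - sin(29deg)*e12
Rotation angle theta = 2 * 29 = 58 degrees in the e12 plane (e1 -> e2).
The component perpendicular to the plane (e3) is invariant: v'_3 = v3 = 2.00
cos(58deg) = 0.5299, sin(58deg) = 0.8480
v'_1 = v1*cos(theta) - v2*sin(theta) = 1*0.5299 - (-2)*0.8480 = 2.23
v'_2 = v1*sin(theta) + v2*cos(theta) = 1*0.8480 + (-2)*0.5299 = -0.21
v' = 2.23*e1 - 0.21*e2 + 2.00*e3


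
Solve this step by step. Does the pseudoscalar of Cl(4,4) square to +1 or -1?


The pseudoscalar I = e1...e_n (product of all n generators) of Cl(p,q) satisfies I^2 = (-1)^(q + n(n-1)/2).
p = 4, q = 4, n = p + q = 8
n(n-1)/2 = 8 * 7 / 2 = 28
Exponent = q + n(n-1)/2 = 4 + 28 = 32
I^2 = (-1)^32 = +1


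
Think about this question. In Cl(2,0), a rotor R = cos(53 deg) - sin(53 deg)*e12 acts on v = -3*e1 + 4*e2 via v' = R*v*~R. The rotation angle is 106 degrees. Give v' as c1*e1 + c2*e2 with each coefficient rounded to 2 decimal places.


Rotor R = cos(53deg) - sin(53deg)*e12
Rotation angle theta = 2 * 53 = 106 degrees
v' = R*v*~R rotates v by theta.
cos(106deg) = -0.2756, sin(106deg) = 0.9613
v'_1 = -3*cos(106deg) - 4*sin(106deg)
= -3*(-0.2756) - 4*0.9613
= -3.02
v'_2 = -3*sin(106deg) + 4*cos(106deg)
= -3*0.9613 + 4*(-0.2756)
= -3.99
v' = -3.02*e1 - 3.99*e2


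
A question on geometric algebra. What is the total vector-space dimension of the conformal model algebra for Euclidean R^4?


The conformal model of R^4 uses Cl(5,1): the 4 Euclidean generators plus two extra orthogonal generators e+ (e+^2 = +1) and e- (e-^2 = -1), from which the null vectors e0, einf are built.
Number of generators m = 4 + 2 = 6.
dim Cl(p,q) = 2^m = 2^6 = 64


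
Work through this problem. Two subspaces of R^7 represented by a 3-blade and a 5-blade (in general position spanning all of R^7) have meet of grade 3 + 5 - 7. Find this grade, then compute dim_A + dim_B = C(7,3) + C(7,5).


Meet grade = grade(A) + grade(B) - n
= 3 + 5 - 7 = 1
C(7,3) = 35
C(7,5) = 21
dim_A + dim_B = 35 + 21 = 56


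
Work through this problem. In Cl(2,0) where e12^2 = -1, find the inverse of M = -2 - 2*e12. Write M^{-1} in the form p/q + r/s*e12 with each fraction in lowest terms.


M = -2 - 2*e12, where e12^2 = -1.
Since M commutes with its reverse ~M = a - b*e12, M * ~M = a^2 - b^2*e12^2 = a^2 + b^2.
So M^{-1} = ~M / (a^2 + b^2) = (a - b*e12)/(a^2 + b^2).
a^2 + b^2 = 4 + 4 = 8
Scalar part = -2/8 = -1/4
Bivector coeff = 2/8 = 1/4
M^{-1} = -1/4 + 1/4*e12


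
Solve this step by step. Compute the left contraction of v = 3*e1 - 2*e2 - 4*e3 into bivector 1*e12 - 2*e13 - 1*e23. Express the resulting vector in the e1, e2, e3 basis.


Left contraction v _| B = <vB>_1 (grade-1 part of the geometric product vB).
Using e1_|e12 = e2, e2_|e12 = -e1, e1_|e13 = e3, e3_|e13 = -e1, e2_|e23 = e3, e3_|e23 = -e2:
e1 coeff: -v2*b12 - v3*b13 = -(-2)*(1) - (-4)*(-2) = -6
e2 coeff: v1*b12 - v3*b23 = (3)*(1) - (-4)*(-1) = -1
e3 coeff: v1*b13 + v2*b23 = (3)*(-2) + (-2)*(-1) = -4
v _| B = -6*e1 - 1*e2 - 4*e3


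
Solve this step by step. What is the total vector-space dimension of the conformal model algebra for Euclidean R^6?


The conformal model of R^6 uses Cl(7,1): the 6 Euclidean generators plus two extra orthogonal generators e+ (e+^2 = +1) and e- (e-^2 = -1), from which the null vectors e0, einf are built.
Number of generators m = 6 + 2 = 8.
dim Cl(p,q) = 2^m = 2^8 = 256
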